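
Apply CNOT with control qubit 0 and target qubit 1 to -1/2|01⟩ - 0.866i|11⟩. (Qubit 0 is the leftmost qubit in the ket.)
-1/2|01⟩ - 0.866i|10⟩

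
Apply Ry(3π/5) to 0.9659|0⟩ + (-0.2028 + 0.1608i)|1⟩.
(0.7318 - 0.1301i)|0⟩ + (0.6622 + 0.09452i)|1⟩

Ry(3π/5) = [[cos(θ/2), −sin(θ/2)], [sin(θ/2), cos(θ/2)]]; θ = 3π/5, cos(θ/2) ≈ 0.587785, sin(θ/2) ≈ 0.809017.
With a = amp(|0⟩) = 0.9659 and b = amp(|1⟩) = (-0.2028 + 0.1608i):
new amp(|0⟩) = (0.587785)·a + (-0.809017)·b = (0.7318 - 0.1301i)
new amp(|1⟩) = (0.809017)·a + (0.587785)·b = (0.6622 + 0.09452i)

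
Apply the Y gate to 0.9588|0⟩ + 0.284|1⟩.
-0.284i|0⟩ + 0.9588i|1⟩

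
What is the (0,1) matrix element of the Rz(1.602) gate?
0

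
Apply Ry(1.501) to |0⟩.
0.7313|0⟩ + 0.682|1⟩

Ry(1.501) = [[cos(θ/2), −sin(θ/2)], [sin(θ/2), cos(θ/2)]]; θ = 1.501, cos(θ/2) ≈ 0.731348, sin(θ/2) ≈ 0.682005.
With a = amp(|0⟩) = 1 and b = amp(|1⟩) = 0:
new amp(|0⟩) = (0.731348)·a + (-0.682005)·b = 0.7313
new amp(|1⟩) = (0.682005)·a + (0.731348)·b = 0.682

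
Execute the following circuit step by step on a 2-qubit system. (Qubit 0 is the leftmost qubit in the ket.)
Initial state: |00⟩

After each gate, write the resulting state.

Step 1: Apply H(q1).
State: 1/√2|00⟩ + 1/√2|01⟩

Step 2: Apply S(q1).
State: 1/√2|00⟩ + (1/√2)i|01⟩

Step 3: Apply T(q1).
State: 1/√2|00⟩ + (-1/2 + (1/2)i)|01⟩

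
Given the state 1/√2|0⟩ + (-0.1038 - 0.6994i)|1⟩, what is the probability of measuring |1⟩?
0.4999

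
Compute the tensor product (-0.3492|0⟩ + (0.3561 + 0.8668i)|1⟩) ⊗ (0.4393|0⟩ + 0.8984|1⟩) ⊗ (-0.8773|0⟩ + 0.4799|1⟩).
0.1346|000⟩ - 0.07362|001⟩ + 0.2752|010⟩ - 0.1506|011⟩ + (-0.1372 - 0.3341i)|100⟩ + (0.07507 + 0.1827i)|101⟩ + (-0.2807 - 0.6832i)|110⟩ + (0.1535 + 0.3737i)|111⟩

amp(|b₁b₂…⟩) = product of the factor amplitudes for bits b₁, b₂, …; only kets whose every factor amplitude is nonzero survive.
|000⟩: (-0.3492)(0.4393)(-0.8773) = 0.1346
|001⟩: (-0.3492)(0.4393)(0.4799) = -0.07362
|010⟩: (-0.3492)(0.8984)(-0.8773) = 0.2752
|011⟩: (-0.3492)(0.8984)(0.4799) = -0.1506
|100⟩: (0.3561 + 0.8668i)(0.4393)(-0.8773) = (-0.1372 - 0.3341i)
|101⟩: (0.3561 + 0.8668i)(0.4393)(0.4799) = (0.07507 + 0.1827i)
|110⟩: (0.3561 + 0.8668i)(0.8984)(-0.8773) = (-0.2807 - 0.6832i)
|111⟩: (0.3561 + 0.8668i)(0.8984)(0.4799) = (0.1535 + 0.3737i)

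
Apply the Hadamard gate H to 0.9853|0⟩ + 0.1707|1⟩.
0.8174|0⟩ + 0.576|1⟩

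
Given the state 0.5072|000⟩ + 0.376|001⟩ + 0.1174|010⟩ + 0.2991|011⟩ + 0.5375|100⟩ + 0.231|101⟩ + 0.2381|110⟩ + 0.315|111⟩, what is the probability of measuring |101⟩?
0.05336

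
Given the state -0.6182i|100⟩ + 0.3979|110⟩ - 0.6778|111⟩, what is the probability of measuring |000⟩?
0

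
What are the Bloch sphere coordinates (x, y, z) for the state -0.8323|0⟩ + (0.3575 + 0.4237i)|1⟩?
(-0.5951, -0.7053, 0.3854)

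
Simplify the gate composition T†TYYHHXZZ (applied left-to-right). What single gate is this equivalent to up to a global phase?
X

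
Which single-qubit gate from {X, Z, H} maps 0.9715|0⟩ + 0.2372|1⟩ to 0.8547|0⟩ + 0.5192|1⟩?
H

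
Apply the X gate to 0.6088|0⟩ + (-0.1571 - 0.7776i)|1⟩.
(-0.1571 - 0.7776i)|0⟩ + 0.6088|1⟩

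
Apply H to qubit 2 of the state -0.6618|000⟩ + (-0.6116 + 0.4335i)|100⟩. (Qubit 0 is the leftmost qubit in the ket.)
-0.468|000⟩ - 0.468|001⟩ + (-0.4325 + 0.3065i)|100⟩ + (-0.4325 + 0.3065i)|101⟩

H on qubit 2 mixes each pair of kets that differ only in qubit 2: amplitudes (a, b) of (|…0…⟩, |…1…⟩) become ((a + b)/√2, (a − b)/√2). Kets absent from the input have amplitude 0.
(|000⟩, |001⟩): (a, b) = (-0.6618, 0) → (-0.468, -0.468)
(|100⟩, |101⟩): (a, b) = ((-0.6116 + 0.4335i), 0) → ((-0.4325 + 0.3065i), (-0.4325 + 0.3065i))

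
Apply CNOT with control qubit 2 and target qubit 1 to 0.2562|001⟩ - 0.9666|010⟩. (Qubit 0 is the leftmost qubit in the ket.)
-0.9666|010⟩ + 0.2562|011⟩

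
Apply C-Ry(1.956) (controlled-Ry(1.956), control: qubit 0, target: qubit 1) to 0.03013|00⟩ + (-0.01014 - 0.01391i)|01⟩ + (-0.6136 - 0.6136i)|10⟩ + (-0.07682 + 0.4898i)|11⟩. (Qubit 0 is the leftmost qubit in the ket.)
0.03013|00⟩ + (-0.01014 - 0.01391i)|01⟩ + (-0.2791 - 0.749i)|10⟩ + (-0.5518 - 0.2353i)|11⟩

C-Ry(1.956) leaves the control-|0⟩ kets |00⟩, |01⟩ unchanged and applies Ry(1.956) to qubit 1 on the control-|1⟩ pair (|10⟩, |11⟩).
Ry(1.956) = [[cos(θ/2), −sin(θ/2)], [sin(θ/2), cos(θ/2)]]; θ = 1.956, cos(θ/2) ≈ 0.558682, sin(θ/2) ≈ 0.829382.
With a = amp(|10⟩) = (-0.6136 - 0.6136i) and b = amp(|11⟩) = (-0.07682 + 0.4898i):
new amp(|10⟩) = (0.558682)·a + (-0.829382)·b = (-0.2791 - 0.749i)
new amp(|11⟩) = (0.829382)·a + (0.558682)·b = (-0.5518 - 0.2353i)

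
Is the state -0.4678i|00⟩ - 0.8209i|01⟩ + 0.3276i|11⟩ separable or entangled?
Entangled

Writing the state as a|00⟩ + b|01⟩ + c|10⟩ + d|11⟩, it is a product state iff ad − bc = 0.
Here (a, b, c, d) = (-0.4678i, -0.8209i, 0, 0.3276i): ad − bc = (-0.4678i)(0.3276i) − (-0.8209i)(0) = 0.1533 ≠ 0, so the state is entangled.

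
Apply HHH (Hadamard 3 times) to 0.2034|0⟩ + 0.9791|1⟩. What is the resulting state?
0.8362|0⟩ - 0.5485|1⟩

H² = I, so H^3 = H: a single Hadamard. With (a, b) = (0.2034, 0.9791), H gives ((a + b)/√2, (a − b)/√2) = (0.8362, -0.5485).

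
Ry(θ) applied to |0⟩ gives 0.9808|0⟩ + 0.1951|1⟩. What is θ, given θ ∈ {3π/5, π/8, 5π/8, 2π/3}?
π/8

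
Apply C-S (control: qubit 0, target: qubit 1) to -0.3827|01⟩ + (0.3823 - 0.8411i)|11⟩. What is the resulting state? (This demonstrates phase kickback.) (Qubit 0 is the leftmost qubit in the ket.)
-0.3827|01⟩ + (0.8411 + 0.3823i)|11⟩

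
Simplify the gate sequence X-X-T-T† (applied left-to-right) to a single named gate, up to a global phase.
I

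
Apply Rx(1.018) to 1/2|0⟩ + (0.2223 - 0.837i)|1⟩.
(0.02874 - 0.1083i)|0⟩ + (0.1941 - 0.9745i)|1⟩

Rx(1.018) = [[cos(θ/2), −i·sin(θ/2)], [−i·sin(θ/2), cos(θ/2)]]; θ = 1.018, cos(θ/2) ≈ 0.873232, sin(θ/2) ≈ 0.487304.
With a = amp(|0⟩) = 1/2 and b = amp(|1⟩) = (0.2223 - 0.837i):
new amp(|0⟩) = (0.873232)·a + (-0.487304i)·b = (0.02874 - 0.1083i)
new amp(|1⟩) = (-0.487304i)·a + (0.873232)·b = (0.1941 - 0.9745i)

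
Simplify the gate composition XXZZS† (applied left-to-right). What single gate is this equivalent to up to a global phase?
S†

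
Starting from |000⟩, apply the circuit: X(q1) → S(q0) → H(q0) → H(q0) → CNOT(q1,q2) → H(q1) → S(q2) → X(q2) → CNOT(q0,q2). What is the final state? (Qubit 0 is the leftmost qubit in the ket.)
(1/√2)i|000⟩ - (1/√2)i|010⟩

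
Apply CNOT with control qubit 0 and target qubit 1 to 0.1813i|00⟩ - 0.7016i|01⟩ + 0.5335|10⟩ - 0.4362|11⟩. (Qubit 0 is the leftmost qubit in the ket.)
0.1813i|00⟩ - 0.7016i|01⟩ - 0.4362|10⟩ + 0.5335|11⟩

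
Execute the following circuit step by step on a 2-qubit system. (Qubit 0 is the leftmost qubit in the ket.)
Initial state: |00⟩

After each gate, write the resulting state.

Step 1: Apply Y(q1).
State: i|01⟩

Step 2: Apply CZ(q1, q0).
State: i|01⟩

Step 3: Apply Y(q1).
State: |00⟩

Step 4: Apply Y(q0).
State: i|10⟩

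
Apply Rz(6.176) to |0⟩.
(-0.9986 - 0.05357i)|0⟩

Rz(6.176) = [[e^(−iθ/2), 0], [0, e^(iθ/2)]] with e^(±iθ/2) = cos(θ/2) ± i·sin(θ/2); θ = 6.176, cos(θ/2) ≈ -0.998564, sin(θ/2) ≈ 0.053567.
With a = amp(|0⟩) = 1 and b = amp(|1⟩) = 0:
new amp(|0⟩) = (-0.998564 - 0.053567i)·a = (-0.9986 - 0.05357i)
new amp(|1⟩) = (-0.998564 + 0.053567i)·b = 0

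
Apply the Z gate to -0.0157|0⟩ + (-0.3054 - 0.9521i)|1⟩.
-0.0157|0⟩ + (0.3054 + 0.9521i)|1⟩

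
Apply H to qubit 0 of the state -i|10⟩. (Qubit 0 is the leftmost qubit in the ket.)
-(1/√2)i|00⟩ + (1/√2)i|10⟩

H on qubit 0 mixes each pair of kets that differ only in qubit 0: amplitudes (a, b) of (|…0…⟩, |…1…⟩) become ((a + b)/√2, (a − b)/√2). Kets absent from the input have amplitude 0.
(|00⟩, |10⟩): (a, b) = (0, -i) → (-(1/√2)i, (1/√2)i)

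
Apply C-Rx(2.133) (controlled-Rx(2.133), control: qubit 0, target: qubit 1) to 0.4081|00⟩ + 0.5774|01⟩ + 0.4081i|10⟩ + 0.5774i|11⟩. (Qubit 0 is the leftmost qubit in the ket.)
0.4081|00⟩ + 0.5774|01⟩ + (0.5055 + 0.1972i)|10⟩ + (0.3573 + 0.279i)|11⟩

C-Rx(2.133) leaves the control-|0⟩ kets |00⟩, |01⟩ unchanged and applies Rx(2.133) to qubit 1 on the control-|1⟩ pair (|10⟩, |11⟩).
Rx(2.133) = [[cos(θ/2), −i·sin(θ/2)], [−i·sin(θ/2), cos(θ/2)]]; θ = 2.133, cos(θ/2) ≈ 0.483191, sin(θ/2) ≈ 0.875515.
With a = amp(|10⟩) = 0.4081i and b = amp(|11⟩) = 0.5774i:
new amp(|10⟩) = (0.483191)·a + (-0.875515i)·b = (0.5055 + 0.1972i)
new amp(|11⟩) = (-0.875515i)·a + (0.483191)·b = (0.3573 + 0.279i)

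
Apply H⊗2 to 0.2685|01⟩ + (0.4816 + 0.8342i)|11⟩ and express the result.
(0.3751 + 0.4171i)|00⟩ + (-0.3751 - 0.4171i)|01⟩ + (-0.1066 - 0.4171i)|10⟩ + (0.1066 + 0.4171i)|11⟩

H⊗2 gives amp(|y⟩) = (1/2) Σ_x (−1)^(x·y) amp(|x⟩), where x·y is the number of positions in which both x and y have a 1.
|00⟩: (0.2685 + (0.4816 + 0.8342i))/2 = (0.3751 + 0.4171i)
|01⟩: (-0.2685 - (0.4816 + 0.8342i))/2 = (-0.3751 - 0.4171i)
|10⟩: (0.2685 - (0.4816 + 0.8342i))/2 = (-0.1066 - 0.4171i)
|11⟩: (-0.2685 + (0.4816 + 0.8342i))/2 = (0.1066 + 0.4171i)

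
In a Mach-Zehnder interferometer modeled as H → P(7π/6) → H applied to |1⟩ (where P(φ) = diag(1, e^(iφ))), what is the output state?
(0.933 + 0.25i)|0⟩ + (0.06699 - 0.25i)|1⟩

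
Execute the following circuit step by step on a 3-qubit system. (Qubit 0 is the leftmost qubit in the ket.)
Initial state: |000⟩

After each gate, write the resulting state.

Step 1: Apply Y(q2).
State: i|001⟩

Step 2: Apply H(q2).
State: (1/√2)i|000⟩ - (1/√2)i|001⟩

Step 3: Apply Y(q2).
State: -1/√2|000⟩ - 1/√2|001⟩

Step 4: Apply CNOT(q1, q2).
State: -1/√2|000⟩ - 1/√2|001⟩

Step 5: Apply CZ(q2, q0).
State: -1/√2|000⟩ - 1/√2|001⟩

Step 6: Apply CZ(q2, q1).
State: -1/√2|000⟩ - 1/√2|001⟩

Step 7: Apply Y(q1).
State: -(1/√2)i|010⟩ - (1/√2)i|011⟩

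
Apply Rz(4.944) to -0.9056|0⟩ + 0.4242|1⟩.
(0.7101 + 0.5621i)|0⟩ + (-0.3326 + 0.2633i)|1⟩

Rz(4.944) = [[e^(−iθ/2), 0], [0, e^(iθ/2)]] with e^(±iθ/2) = cos(θ/2) ± i·sin(θ/2); θ = 4.944, cos(θ/2) ≈ -0.784075, sin(θ/2) ≈ 0.620667.
With a = amp(|0⟩) = -0.9056 and b = amp(|1⟩) = 0.4242:
new amp(|0⟩) = (-0.784075 - 0.620667i)·a = (0.7101 + 0.5621i)
new amp(|1⟩) = (-0.784075 + 0.620667i)·b = (-0.3326 + 0.2633i)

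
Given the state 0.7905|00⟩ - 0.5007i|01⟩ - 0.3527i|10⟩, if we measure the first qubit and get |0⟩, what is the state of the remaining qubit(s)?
0.8448|0⟩ - 0.5351i|1⟩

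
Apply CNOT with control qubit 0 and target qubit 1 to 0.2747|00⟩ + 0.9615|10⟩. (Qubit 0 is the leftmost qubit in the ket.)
0.2747|00⟩ + 0.9615|11⟩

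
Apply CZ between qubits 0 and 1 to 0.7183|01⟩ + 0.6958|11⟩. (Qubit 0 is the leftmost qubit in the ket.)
0.7183|01⟩ - 0.6958|11⟩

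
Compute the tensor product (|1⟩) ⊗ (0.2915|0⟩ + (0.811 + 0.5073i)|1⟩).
0.2915|10⟩ + (0.811 + 0.5073i)|11⟩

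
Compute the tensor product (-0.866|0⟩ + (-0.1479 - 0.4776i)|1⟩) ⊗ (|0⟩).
-0.866|00⟩ + (-0.1479 - 0.4776i)|10⟩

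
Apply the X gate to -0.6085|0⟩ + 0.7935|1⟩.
0.7935|0⟩ - 0.6085|1⟩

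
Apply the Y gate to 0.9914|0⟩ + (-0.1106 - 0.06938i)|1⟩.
(-0.06938 + 0.1106i)|0⟩ + 0.9914i|1⟩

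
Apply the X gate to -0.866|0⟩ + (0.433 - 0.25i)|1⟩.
(0.433 - 0.25i)|0⟩ - 0.866|1⟩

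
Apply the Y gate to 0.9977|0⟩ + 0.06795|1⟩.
-0.06795i|0⟩ + 0.9977i|1⟩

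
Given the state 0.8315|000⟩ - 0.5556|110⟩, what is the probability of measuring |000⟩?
0.6914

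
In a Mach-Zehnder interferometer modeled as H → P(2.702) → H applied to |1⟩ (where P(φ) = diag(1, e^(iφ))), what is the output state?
(0.9525 - 0.2128i)|0⟩ + (0.04754 + 0.2128i)|1⟩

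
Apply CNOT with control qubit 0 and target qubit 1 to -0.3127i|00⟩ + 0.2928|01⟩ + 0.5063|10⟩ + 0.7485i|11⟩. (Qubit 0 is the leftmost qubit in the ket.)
-0.3127i|00⟩ + 0.2928|01⟩ + 0.7485i|10⟩ + 0.5063|11⟩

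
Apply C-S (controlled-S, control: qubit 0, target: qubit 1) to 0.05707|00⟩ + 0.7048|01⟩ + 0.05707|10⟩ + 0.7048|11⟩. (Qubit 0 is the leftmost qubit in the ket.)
0.05707|00⟩ + 0.7048|01⟩ + 0.05707|10⟩ + 0.7048i|11⟩

C-S leaves the control-|0⟩ kets |00⟩, |01⟩ unchanged and applies S to qubit 1 on the control-|1⟩ pair (|10⟩, |11⟩).
S = [[1, 0], [0, i]].
With a = amp(|10⟩) = 0.05707 and b = amp(|11⟩) = 0.7048:
new amp(|10⟩) = (1)·a = 0.05707
new amp(|11⟩) = (i)·b = 0.7048i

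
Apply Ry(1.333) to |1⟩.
-0.6182|0⟩ + 0.786|1⟩

Ry(1.333) = [[cos(θ/2), −sin(θ/2)], [sin(θ/2), cos(θ/2)]]; θ = 1.333, cos(θ/2) ≈ 0.78599, sin(θ/2) ≈ 0.618239.
With a = amp(|0⟩) = 0 and b = amp(|1⟩) = 1:
new amp(|0⟩) = (0.78599)·a + (-0.618239)·b = -0.6182
new amp(|1⟩) = (0.618239)·a + (0.78599)·b = 0.786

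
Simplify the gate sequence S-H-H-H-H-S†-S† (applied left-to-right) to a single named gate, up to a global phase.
S†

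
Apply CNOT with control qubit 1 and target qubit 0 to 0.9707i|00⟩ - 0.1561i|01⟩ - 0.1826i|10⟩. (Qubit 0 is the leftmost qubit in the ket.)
0.9707i|00⟩ - 0.1826i|10⟩ - 0.1561i|11⟩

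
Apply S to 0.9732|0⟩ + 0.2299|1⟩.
0.9732|0⟩ + 0.2299i|1⟩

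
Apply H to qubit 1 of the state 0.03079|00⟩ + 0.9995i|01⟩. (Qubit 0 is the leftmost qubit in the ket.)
(0.02177 + 0.7068i)|00⟩ + (0.02177 - 0.7068i)|01⟩

H on qubit 1 mixes each pair of kets that differ only in qubit 1: amplitudes (a, b) of (|…0…⟩, |…1…⟩) become ((a + b)/√2, (a − b)/√2). Kets absent from the input have amplitude 0.
(|00⟩, |01⟩): (a, b) = (0.03079, 0.9995i) → ((0.02177 + 0.7068i), (0.02177 - 0.7068i))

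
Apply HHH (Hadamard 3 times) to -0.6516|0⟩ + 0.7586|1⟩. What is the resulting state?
0.07566|0⟩ - 0.9972|1⟩

H² = I, so H^3 = H: a single Hadamard. With (a, b) = (-0.6516, 0.7586), H gives ((a + b)/√2, (a − b)/√2) = (0.07566, -0.9972).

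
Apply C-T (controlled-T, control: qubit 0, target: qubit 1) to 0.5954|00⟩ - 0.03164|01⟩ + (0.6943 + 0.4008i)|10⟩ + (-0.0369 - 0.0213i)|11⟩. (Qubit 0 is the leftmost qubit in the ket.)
0.5954|00⟩ - 0.03164|01⟩ + (0.6943 + 0.4008i)|10⟩ + (-0.01103 - 0.04115i)|11⟩

C-T leaves the control-|0⟩ kets |00⟩, |01⟩ unchanged and applies T to qubit 1 on the control-|1⟩ pair (|10⟩, |11⟩).
T = [[1, 0], [0, (1/√2 + (1/√2)i)]].
With a = amp(|10⟩) = (0.6943 + 0.4008i) and b = amp(|11⟩) = (-0.0369 - 0.0213i):
new amp(|10⟩) = (1)·a = (0.6943 + 0.4008i)
new amp(|11⟩) = (1/√2 + (1/√2)i)·b = (-0.01103 - 0.04115i)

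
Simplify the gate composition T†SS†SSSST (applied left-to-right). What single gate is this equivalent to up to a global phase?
I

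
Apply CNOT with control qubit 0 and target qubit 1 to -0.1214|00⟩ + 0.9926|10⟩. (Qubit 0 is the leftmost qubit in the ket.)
-0.1214|00⟩ + 0.9926|11⟩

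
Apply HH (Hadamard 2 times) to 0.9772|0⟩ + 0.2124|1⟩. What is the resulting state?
0.9772|0⟩ + 0.2124|1⟩

H² = I, so an even number of Hadamards cancels: H^2 = I and the state is unchanged.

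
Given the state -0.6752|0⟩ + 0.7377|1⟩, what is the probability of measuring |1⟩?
0.5442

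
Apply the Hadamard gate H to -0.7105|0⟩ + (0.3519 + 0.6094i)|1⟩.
(-0.2536 + 0.4309i)|0⟩ + (-0.7512 - 0.4309i)|1⟩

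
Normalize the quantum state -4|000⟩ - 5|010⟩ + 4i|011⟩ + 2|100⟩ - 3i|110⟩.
-0.4781|000⟩ - 0.5976|010⟩ + 0.4781i|011⟩ + 0.239|100⟩ - 0.3586i|110⟩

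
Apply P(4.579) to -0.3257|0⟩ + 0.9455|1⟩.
-0.3257|0⟩ + (-0.1257 - 0.9371i)|1⟩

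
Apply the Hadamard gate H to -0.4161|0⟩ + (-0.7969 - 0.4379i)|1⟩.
(-0.8577 - 0.3096i)|0⟩ + (0.2693 + 0.3096i)|1⟩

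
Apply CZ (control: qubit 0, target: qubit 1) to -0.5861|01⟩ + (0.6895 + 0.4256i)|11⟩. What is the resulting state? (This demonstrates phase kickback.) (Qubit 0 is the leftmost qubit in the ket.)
-0.5861|01⟩ + (-0.6895 - 0.4256i)|11⟩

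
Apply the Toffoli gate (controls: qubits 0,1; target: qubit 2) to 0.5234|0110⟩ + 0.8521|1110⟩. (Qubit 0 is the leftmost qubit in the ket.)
0.5234|0110⟩ + 0.8521|1100⟩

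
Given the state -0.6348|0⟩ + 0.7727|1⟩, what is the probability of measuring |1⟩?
0.5971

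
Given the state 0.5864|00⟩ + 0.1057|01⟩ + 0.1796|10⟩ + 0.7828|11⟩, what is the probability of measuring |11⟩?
0.6128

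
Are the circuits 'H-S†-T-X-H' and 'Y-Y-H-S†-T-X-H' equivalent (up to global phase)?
Yes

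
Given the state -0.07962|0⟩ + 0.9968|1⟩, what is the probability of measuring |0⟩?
0.006339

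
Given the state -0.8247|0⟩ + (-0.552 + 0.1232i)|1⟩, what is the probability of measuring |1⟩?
0.3199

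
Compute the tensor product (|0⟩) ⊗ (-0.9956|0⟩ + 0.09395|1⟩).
-0.9956|00⟩ + 0.09395|01⟩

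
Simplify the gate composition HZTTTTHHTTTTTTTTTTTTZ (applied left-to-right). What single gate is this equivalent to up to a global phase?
H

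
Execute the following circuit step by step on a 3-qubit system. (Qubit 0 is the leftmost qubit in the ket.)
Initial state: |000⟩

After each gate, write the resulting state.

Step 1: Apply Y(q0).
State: i|100⟩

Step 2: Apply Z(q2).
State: i|100⟩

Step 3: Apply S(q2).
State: i|100⟩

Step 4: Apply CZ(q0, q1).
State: i|100⟩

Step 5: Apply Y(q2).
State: -|101⟩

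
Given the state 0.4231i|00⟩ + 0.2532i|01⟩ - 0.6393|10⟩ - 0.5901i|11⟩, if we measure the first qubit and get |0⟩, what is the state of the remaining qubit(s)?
0.8581i|0⟩ + 0.5135i|1⟩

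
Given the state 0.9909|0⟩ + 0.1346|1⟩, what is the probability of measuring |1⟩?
0.01812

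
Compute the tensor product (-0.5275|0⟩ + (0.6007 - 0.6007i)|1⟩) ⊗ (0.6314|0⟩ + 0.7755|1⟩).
-0.3331|00⟩ - 0.4091|01⟩ + (0.3793 - 0.3793i)|10⟩ + (0.4658 - 0.4658i)|11⟩

amp(|b₁b₂…⟩) = product of the factor amplitudes for bits b₁, b₂, …; only kets whose every factor amplitude is nonzero survive.
|00⟩: (-0.5275)(0.6314) = -0.3331
|01⟩: (-0.5275)(0.7755) = -0.4091
|10⟩: (0.6007 - 0.6007i)(0.6314) = (0.3793 - 0.3793i)
|11⟩: (0.6007 - 0.6007i)(0.7755) = (0.4658 - 0.4658i)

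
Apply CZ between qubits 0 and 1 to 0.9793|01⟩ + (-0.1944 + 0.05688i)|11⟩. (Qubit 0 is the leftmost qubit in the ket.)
0.9793|01⟩ + (0.1944 - 0.05688i)|11⟩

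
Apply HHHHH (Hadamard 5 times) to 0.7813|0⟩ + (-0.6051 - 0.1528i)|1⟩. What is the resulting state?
(0.1246 - 0.108i)|0⟩ + (0.9803 + 0.108i)|1⟩

H² = I, so H^5 = H: a single Hadamard. With (a, b) = (0.7813, (-0.6051 - 0.1528i)), H gives ((a + b)/√2, (a − b)/√2) = ((0.1246 - 0.108i), (0.9803 + 0.108i)).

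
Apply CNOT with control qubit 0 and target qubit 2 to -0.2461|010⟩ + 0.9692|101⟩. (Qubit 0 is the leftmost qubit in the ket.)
-0.2461|010⟩ + 0.9692|100⟩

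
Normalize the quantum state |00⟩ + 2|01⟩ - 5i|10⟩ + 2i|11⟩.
0.1715|00⟩ + 0.343|01⟩ - 0.8575i|10⟩ + 0.343i|11⟩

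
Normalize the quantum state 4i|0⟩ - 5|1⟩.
0.6247i|0⟩ - 0.7809|1⟩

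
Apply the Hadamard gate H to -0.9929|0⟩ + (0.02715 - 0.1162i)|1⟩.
(-0.6829 - 0.08217i)|0⟩ + (-0.7213 + 0.08217i)|1⟩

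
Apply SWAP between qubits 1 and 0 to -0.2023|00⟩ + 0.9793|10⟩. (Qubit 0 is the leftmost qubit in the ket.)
-0.2023|00⟩ + 0.9793|01⟩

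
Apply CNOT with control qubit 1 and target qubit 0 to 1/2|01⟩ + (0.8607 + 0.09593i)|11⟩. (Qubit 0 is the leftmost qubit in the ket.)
(0.8607 + 0.09593i)|01⟩ + 1/2|11⟩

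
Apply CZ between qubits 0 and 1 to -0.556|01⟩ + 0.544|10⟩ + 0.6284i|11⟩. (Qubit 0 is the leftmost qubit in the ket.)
-0.556|01⟩ + 0.544|10⟩ - 0.6284i|11⟩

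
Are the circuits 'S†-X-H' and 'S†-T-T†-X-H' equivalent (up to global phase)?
Yes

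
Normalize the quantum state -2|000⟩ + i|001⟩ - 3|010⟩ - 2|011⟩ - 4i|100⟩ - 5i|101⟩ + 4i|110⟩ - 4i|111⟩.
-0.2097|000⟩ + 0.1048i|001⟩ - 0.3145|010⟩ - 0.2097|011⟩ - 0.4193i|100⟩ - 0.5241i|101⟩ + 0.4193i|110⟩ - 0.4193i|111⟩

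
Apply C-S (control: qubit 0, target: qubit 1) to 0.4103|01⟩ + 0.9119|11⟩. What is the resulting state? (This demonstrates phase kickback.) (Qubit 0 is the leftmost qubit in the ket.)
0.4103|01⟩ + 0.9119i|11⟩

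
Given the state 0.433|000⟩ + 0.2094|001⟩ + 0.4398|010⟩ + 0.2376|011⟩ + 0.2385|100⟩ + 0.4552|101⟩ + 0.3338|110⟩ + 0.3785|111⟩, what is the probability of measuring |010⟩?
0.1934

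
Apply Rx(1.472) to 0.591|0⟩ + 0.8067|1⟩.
(0.438 - 0.5416i)|0⟩ + (0.5979 - 0.3968i)|1⟩

Rx(1.472) = [[cos(θ/2), −i·sin(θ/2)], [−i·sin(θ/2), cos(θ/2)]]; θ = 1.472, cos(θ/2) ≈ 0.74116, sin(θ/2) ≈ 0.671329.
With a = amp(|0⟩) = 0.591 and b = amp(|1⟩) = 0.8067:
new amp(|0⟩) = (0.74116)·a + (-0.671329i)·b = (0.438 - 0.5416i)
new amp(|1⟩) = (-0.671329i)·a + (0.74116)·b = (0.5979 - 0.3968i)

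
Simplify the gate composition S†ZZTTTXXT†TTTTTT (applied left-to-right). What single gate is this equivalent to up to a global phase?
S†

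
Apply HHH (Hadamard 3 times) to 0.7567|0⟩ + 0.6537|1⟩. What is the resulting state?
0.9973|0⟩ + 0.07283|1⟩

H² = I, so H^3 = H: a single Hadamard. With (a, b) = (0.7567, 0.6537), H gives ((a + b)/√2, (a − b)/√2) = (0.9973, 0.07283).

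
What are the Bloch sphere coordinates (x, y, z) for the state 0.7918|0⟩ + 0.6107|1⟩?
(0.9671, 0, 0.254)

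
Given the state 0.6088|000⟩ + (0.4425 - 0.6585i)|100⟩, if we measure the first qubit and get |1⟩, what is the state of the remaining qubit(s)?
(0.5578 - 0.83i)|00⟩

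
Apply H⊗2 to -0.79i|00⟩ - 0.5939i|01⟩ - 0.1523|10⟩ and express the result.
(-0.07615 - 0.692i)|00⟩ + (-0.07615 - 0.09805i)|01⟩ + (0.07615 - 0.692i)|10⟩ + (0.07615 - 0.09805i)|11⟩

H⊗2 gives amp(|y⟩) = (1/2) Σ_x (−1)^(x·y) amp(|x⟩), where x·y is the number of positions in which both x and y have a 1.
|00⟩: (-0.79i - 0.5939i - 0.1523)/2 = (-0.07615 - 0.692i)
|01⟩: (-0.79i + 0.5939i - 0.1523)/2 = (-0.07615 - 0.09805i)
|10⟩: (-0.79i - 0.5939i + 0.1523)/2 = (0.07615 - 0.692i)
|11⟩: (-0.79i + 0.5939i + 0.1523)/2 = (0.07615 - 0.09805i)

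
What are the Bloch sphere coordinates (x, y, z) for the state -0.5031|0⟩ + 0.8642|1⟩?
(-0.8696, 0, -0.4937)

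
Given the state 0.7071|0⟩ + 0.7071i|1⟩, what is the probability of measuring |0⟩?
0.5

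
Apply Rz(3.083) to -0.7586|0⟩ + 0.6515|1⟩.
(-0.02222 + 0.7583i)|0⟩ + (0.01908 + 0.6512i)|1⟩

Rz(3.083) = [[e^(−iθ/2), 0], [0, e^(iθ/2)]] with e^(±iθ/2) = cos(θ/2) ± i·sin(θ/2); θ = 3.083, cos(θ/2) ≈ 0.0292921, sin(θ/2) ≈ 0.999571.
With a = amp(|0⟩) = -0.7586 and b = amp(|1⟩) = 0.6515:
new amp(|0⟩) = (0.0292921 - 0.999571i)·a = (-0.02222 + 0.7583i)
new amp(|1⟩) = (0.0292921 + 0.999571i)·b = (0.01908 + 0.6512i)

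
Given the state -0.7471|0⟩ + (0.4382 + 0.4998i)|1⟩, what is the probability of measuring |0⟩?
0.5582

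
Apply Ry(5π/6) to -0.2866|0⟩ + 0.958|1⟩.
-0.9995|0⟩ - 0.02889|1⟩

Ry(5π/6) = [[cos(θ/2), −sin(θ/2)], [sin(θ/2), cos(θ/2)]]; θ = 5π/6, cos(θ/2) ≈ 0.258819, sin(θ/2) ≈ 0.965926.
With a = amp(|0⟩) = -0.2866 and b = amp(|1⟩) = 0.958:
new amp(|0⟩) = (0.258819)·a + (-0.965926)·b = -0.9995
new amp(|1⟩) = (0.965926)·a + (0.258819)·b = -0.02889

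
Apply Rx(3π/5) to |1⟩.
-0.809i|0⟩ + 0.5878|1⟩

Rx(3π/5) = [[cos(θ/2), −i·sin(θ/2)], [−i·sin(θ/2), cos(θ/2)]]; θ = 3π/5, cos(θ/2) ≈ 0.587785, sin(θ/2) ≈ 0.809017.
With a = amp(|0⟩) = 0 and b = amp(|1⟩) = 1:
new amp(|0⟩) = (0.587785)·a + (-0.809017i)·b = -0.809i
new amp(|1⟩) = (-0.809017i)·a + (0.587785)·b = 0.5878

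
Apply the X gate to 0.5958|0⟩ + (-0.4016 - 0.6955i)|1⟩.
(-0.4016 - 0.6955i)|0⟩ + 0.5958|1⟩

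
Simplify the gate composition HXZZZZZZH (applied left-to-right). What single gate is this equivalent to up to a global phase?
Z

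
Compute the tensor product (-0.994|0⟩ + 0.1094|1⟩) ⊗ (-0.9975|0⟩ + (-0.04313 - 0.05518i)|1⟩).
0.9915|00⟩ + (0.04287 + 0.05485i)|01⟩ - 0.1091|10⟩ + (-0.004718 - 0.006037i)|11⟩

amp(|b₁b₂…⟩) = product of the factor amplitudes for bits b₁, b₂, …; only kets whose every factor amplitude is nonzero survive.
|00⟩: (-0.994)(-0.9975) = 0.9915
|01⟩: (-0.994)(-0.04313 - 0.05518i) = (0.04287 + 0.05485i)
|10⟩: (0.1094)(-0.9975) = -0.1091
|11⟩: (0.1094)(-0.04313 - 0.05518i) = (-0.004718 - 0.006037i)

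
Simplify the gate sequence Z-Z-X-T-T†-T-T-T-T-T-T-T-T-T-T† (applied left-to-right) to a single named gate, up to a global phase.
X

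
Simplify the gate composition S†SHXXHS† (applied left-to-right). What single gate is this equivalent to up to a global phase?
S†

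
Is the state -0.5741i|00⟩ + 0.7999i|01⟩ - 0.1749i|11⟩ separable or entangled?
Entangled

Writing the state as a|00⟩ + b|01⟩ + c|10⟩ + d|11⟩, it is a product state iff ad − bc = 0.
Here (a, b, c, d) = (-0.5741i, 0.7999i, 0, -0.1749i): ad − bc = (-0.5741i)(-0.1749i) − (0.7999i)(0) = -0.1004 ≠ 0, so the state is entangled.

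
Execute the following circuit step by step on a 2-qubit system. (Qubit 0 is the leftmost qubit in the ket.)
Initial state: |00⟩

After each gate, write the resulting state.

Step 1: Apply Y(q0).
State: i|10⟩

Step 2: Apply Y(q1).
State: -|11⟩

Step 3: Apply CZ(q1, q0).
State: |11⟩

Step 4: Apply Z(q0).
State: -|11⟩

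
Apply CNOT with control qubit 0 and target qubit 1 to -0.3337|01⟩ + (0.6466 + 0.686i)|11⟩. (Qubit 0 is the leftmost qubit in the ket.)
-0.3337|01⟩ + (0.6466 + 0.686i)|10⟩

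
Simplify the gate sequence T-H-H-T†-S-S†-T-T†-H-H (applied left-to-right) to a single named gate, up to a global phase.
I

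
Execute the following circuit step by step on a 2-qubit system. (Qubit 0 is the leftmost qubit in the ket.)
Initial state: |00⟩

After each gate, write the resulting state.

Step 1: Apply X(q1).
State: |01⟩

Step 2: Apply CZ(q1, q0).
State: |01⟩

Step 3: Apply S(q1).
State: i|01⟩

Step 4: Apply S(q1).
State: -|01⟩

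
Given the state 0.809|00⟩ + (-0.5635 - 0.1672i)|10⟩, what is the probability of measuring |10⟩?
0.3455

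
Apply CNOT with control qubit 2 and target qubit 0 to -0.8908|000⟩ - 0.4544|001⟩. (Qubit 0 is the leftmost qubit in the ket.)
-0.8908|000⟩ - 0.4544|101⟩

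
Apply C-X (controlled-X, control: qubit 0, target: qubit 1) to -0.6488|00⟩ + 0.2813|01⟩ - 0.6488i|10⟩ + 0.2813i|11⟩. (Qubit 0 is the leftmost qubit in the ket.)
-0.6488|00⟩ + 0.2813|01⟩ + 0.2813i|10⟩ - 0.6488i|11⟩

C-X leaves the control-|0⟩ kets |00⟩, |01⟩ unchanged and applies X to qubit 1 on the control-|1⟩ pair (|10⟩, |11⟩).
X = [[0, 1], [1, 0]].
With a = amp(|10⟩) = -0.6488i and b = amp(|11⟩) = 0.2813i:
new amp(|10⟩) = (1)·b = 0.2813i
new amp(|11⟩) = (1)·a = -0.6488i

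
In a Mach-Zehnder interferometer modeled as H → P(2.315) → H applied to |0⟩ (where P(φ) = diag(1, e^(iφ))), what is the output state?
(0.1613 + 0.3678i)|0⟩ + (0.8387 - 0.3678i)|1⟩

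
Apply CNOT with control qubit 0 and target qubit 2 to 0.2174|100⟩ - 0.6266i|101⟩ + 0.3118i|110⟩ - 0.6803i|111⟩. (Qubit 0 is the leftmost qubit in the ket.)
-0.6266i|100⟩ + 0.2174|101⟩ - 0.6803i|110⟩ + 0.3118i|111⟩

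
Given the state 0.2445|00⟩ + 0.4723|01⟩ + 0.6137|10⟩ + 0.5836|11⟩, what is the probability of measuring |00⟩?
0.05978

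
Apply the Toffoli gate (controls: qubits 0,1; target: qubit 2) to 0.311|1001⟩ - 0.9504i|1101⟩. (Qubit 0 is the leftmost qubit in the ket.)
0.311|1001⟩ - 0.9504i|1111⟩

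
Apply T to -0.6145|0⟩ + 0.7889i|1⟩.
-0.6145|0⟩ + (-0.5578 + 0.5578i)|1⟩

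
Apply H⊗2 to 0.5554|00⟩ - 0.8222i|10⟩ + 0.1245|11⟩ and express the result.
(0.34 - 0.4111i)|00⟩ + (0.2155 - 0.4111i)|01⟩ + (0.2155 + 0.4111i)|10⟩ + (0.34 + 0.4111i)|11⟩

H⊗2 gives amp(|y⟩) = (1/2) Σ_x (−1)^(x·y) amp(|x⟩), where x·y is the number of positions in which both x and y have a 1.
|00⟩: (0.5554 - 0.8222i + 0.1245)/2 = (0.34 - 0.4111i)
|01⟩: (0.5554 - 0.8222i - 0.1245)/2 = (0.2155 - 0.4111i)
|10⟩: (0.5554 + 0.8222i - 0.1245)/2 = (0.2155 + 0.4111i)
|11⟩: (0.5554 + 0.8222i + 0.1245)/2 = (0.34 + 0.4111i)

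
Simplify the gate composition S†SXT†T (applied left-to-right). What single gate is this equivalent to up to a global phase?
X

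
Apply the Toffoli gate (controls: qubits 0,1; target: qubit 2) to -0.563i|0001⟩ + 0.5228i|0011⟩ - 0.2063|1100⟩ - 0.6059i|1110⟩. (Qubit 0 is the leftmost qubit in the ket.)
-0.563i|0001⟩ + 0.5228i|0011⟩ - 0.6059i|1100⟩ - 0.2063|1110⟩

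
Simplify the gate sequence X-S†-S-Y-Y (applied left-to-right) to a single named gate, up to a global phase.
X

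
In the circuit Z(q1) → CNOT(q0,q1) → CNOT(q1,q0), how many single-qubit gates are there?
1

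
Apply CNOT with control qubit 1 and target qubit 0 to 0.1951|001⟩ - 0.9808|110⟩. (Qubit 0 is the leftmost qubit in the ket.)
0.1951|001⟩ - 0.9808|010⟩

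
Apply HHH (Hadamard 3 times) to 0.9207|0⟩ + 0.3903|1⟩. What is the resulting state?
0.927|0⟩ + 0.375|1⟩

H² = I, so H^3 = H: a single Hadamard. With (a, b) = (0.9207, 0.3903), H gives ((a + b)/√2, (a − b)/√2) = (0.927, 0.375).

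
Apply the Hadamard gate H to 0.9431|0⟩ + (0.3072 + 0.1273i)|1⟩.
(0.8841 + 0.09001i)|0⟩ + (0.4496 - 0.09001i)|1⟩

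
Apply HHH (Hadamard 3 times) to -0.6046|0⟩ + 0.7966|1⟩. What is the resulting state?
0.1358|0⟩ - 0.9908|1⟩

H² = I, so H^3 = H: a single Hadamard. With (a, b) = (-0.6046, 0.7966), H gives ((a + b)/√2, (a − b)/√2) = (0.1358, -0.9908).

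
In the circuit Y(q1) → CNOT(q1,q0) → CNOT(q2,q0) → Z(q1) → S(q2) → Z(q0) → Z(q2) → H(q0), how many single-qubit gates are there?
6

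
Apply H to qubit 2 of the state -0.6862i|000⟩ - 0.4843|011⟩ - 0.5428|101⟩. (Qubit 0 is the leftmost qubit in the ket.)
-0.4852i|000⟩ - 0.4852i|001⟩ - 0.3425|010⟩ + 0.3425|011⟩ - 0.3838|100⟩ + 0.3838|101⟩

H on qubit 2 mixes each pair of kets that differ only in qubit 2: amplitudes (a, b) of (|…0…⟩, |…1…⟩) become ((a + b)/√2, (a − b)/√2). Kets absent from the input have amplitude 0.
(|000⟩, |001⟩): (a, b) = (-0.6862i, 0) → (-0.4852i, -0.4852i)
(|010⟩, |011⟩): (a, b) = (0, -0.4843) → (-0.3425, 0.3425)
(|100⟩, |101⟩): (a, b) = (0, -0.5428) → (-0.3838, 0.3838)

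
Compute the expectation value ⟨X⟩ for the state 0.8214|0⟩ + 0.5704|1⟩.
0.9371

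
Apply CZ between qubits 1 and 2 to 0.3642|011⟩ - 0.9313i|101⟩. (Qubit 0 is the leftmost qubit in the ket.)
-0.3642|011⟩ - 0.9313i|101⟩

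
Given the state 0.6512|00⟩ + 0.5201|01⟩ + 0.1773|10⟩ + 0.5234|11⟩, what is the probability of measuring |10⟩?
0.03144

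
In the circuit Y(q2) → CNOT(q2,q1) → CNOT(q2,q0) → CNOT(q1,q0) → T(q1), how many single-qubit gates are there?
2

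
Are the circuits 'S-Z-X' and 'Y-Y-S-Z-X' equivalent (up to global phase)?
Yes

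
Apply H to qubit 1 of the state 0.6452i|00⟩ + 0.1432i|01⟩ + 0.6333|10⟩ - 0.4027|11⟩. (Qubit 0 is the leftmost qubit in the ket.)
0.5575i|00⟩ + 0.355i|01⟩ + 0.1631|10⟩ + 0.7326|11⟩

H on qubit 1 mixes each pair of kets that differ only in qubit 1: amplitudes (a, b) of (|…0…⟩, |…1…⟩) become ((a + b)/√2, (a − b)/√2). Kets absent from the input have amplitude 0.
(|00⟩, |01⟩): (a, b) = (0.6452i, 0.1432i) → (0.5575i, 0.355i)
(|10⟩, |11⟩): (a, b) = (0.6333, -0.4027) → (0.1631, 0.7326)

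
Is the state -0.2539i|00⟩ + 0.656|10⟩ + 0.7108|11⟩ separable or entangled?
Entangled

Writing the state as a|00⟩ + b|01⟩ + c|10⟩ + d|11⟩, it is a product state iff ad − bc = 0.
Here (a, b, c, d) = (-0.2539i, 0, 0.656, 0.7108): ad − bc = (-0.2539i)(0.7108) − (0)(0.656) = -0.1805i ≠ 0, so the state is entangled.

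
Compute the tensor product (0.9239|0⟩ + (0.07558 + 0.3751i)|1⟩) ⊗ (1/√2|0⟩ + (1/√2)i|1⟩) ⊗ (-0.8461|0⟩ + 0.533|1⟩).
-0.5528|000⟩ + 0.3482|001⟩ - 0.5528i|010⟩ + 0.3482i|011⟩ + (-0.04522 - 0.2244i)|100⟩ + (0.02849 + 0.1414i)|101⟩ + (0.2244 - 0.04522i)|110⟩ + (-0.1414 + 0.02849i)|111⟩

amp(|b₁b₂…⟩) = product of the factor amplitudes for bits b₁, b₂, …; only kets whose every factor amplitude is nonzero survive.
|000⟩: (0.9239)(1/√2)(-0.8461) = -0.5528
|001⟩: (0.9239)(1/√2)(0.533) = 0.3482
|010⟩: (0.9239)((1/√2)i)(-0.8461) = -0.5528i
|011⟩: (0.9239)((1/√2)i)(0.533) = 0.3482i
|100⟩: (0.07558 + 0.3751i)(1/√2)(-0.8461) = (-0.04522 - 0.2244i)
|101⟩: (0.07558 + 0.3751i)(1/√2)(0.533) = (0.02849 + 0.1414i)
|110⟩: (0.07558 + 0.3751i)((1/√2)i)(-0.8461) = (0.2244 - 0.04522i)
|111⟩: (0.07558 + 0.3751i)((1/√2)i)(0.533) = (-0.1414 + 0.02849i)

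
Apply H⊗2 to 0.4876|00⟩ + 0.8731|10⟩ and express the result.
0.6804|00⟩ + 0.6804|01⟩ - 0.1928|10⟩ - 0.1928|11⟩

H⊗2 gives amp(|y⟩) = (1/2) Σ_x (−1)^(x·y) amp(|x⟩), where x·y is the number of positions in which both x and y have a 1.
|00⟩: (0.4876 + 0.8731)/2 = 0.6804
|01⟩: (0.4876 + 0.8731)/2 = 0.6804
|10⟩: (0.4876 - 0.8731)/2 = -0.1928
|11⟩: (0.4876 - 0.8731)/2 = -0.1928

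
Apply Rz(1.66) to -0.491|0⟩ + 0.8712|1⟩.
(-0.3314 + 0.3623i)|0⟩ + (0.588 + 0.6429i)|1⟩

Rz(1.66) = [[e^(−iθ/2), 0], [0, e^(iθ/2)]] with e^(±iθ/2) = cos(θ/2) ± i·sin(θ/2); θ = 1.66, cos(θ/2) ≈ 0.674876, sin(θ/2) ≈ 0.737931.
With a = amp(|0⟩) = -0.491 and b = amp(|1⟩) = 0.8712:
new amp(|0⟩) = (0.674876 - 0.737931i)·a = (-0.3314 + 0.3623i)
new amp(|1⟩) = (0.674876 + 0.737931i)·b = (0.588 + 0.6429i)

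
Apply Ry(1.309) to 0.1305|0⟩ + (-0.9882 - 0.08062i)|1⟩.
(0.7051 + 0.04908i)|0⟩ + (-0.7045 - 0.06396i)|1⟩

Ry(1.309) = [[cos(θ/2), −sin(θ/2)], [sin(θ/2), cos(θ/2)]]; θ = 1.309, cos(θ/2) ≈ 0.793352, sin(θ/2) ≈ 0.608763.
With a = amp(|0⟩) = 0.1305 and b = amp(|1⟩) = (-0.9882 - 0.08062i):
new amp(|0⟩) = (0.793352)·a + (-0.608763)·b = (0.7051 + 0.04908i)
new amp(|1⟩) = (0.608763)·a + (0.793352)·b = (-0.7045 - 0.06396i)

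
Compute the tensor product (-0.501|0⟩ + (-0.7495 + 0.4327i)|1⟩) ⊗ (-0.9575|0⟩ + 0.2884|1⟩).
0.4797|00⟩ - 0.1445|01⟩ + (0.7176 - 0.4143i)|10⟩ + (-0.2162 + 0.1248i)|11⟩

amp(|b₁b₂…⟩) = product of the factor amplitudes for bits b₁, b₂, …; only kets whose every factor amplitude is nonzero survive.
|00⟩: (-0.501)(-0.9575) = 0.4797
|01⟩: (-0.501)(0.2884) = -0.1445
|10⟩: (-0.7495 + 0.4327i)(-0.9575) = (0.7176 - 0.4143i)
|11⟩: (-0.7495 + 0.4327i)(0.2884) = (-0.2162 + 0.1248i)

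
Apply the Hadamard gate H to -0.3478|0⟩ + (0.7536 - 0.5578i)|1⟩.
(0.2869 - 0.3944i)|0⟩ + (-0.7788 + 0.3944i)|1⟩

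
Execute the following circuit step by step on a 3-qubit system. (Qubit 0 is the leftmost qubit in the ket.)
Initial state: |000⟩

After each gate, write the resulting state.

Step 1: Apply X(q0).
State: |100⟩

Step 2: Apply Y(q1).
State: i|110⟩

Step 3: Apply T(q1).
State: (-1/√2 + (1/√2)i)|110⟩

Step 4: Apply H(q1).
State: (-1/2 + (1/2)i)|100⟩ + (1/2 - (1/2)i)|110⟩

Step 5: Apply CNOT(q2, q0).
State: (-1/2 + (1/2)i)|100⟩ + (1/2 - (1/2)i)|110⟩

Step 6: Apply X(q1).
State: (1/2 - (1/2)i)|100⟩ + (-1/2 + (1/2)i)|110⟩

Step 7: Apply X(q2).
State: (1/2 - (1/2)i)|101⟩ + (-1/2 + (1/2)i)|111⟩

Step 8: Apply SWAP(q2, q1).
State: (1/2 - (1/2)i)|110⟩ + (-1/2 + (1/2)i)|111⟩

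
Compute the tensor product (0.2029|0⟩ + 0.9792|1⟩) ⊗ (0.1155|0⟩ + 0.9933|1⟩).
0.02343|00⟩ + 0.2015|01⟩ + 0.1131|10⟩ + 0.9726|11⟩

amp(|b₁b₂…⟩) = product of the factor amplitudes for bits b₁, b₂, …; only kets whose every factor amplitude is nonzero survive.
|00⟩: (0.2029)(0.1155) = 0.02343
|01⟩: (0.2029)(0.9933) = 0.2015
|10⟩: (0.9792)(0.1155) = 0.1131
|11⟩: (0.9792)(0.9933) = 0.9726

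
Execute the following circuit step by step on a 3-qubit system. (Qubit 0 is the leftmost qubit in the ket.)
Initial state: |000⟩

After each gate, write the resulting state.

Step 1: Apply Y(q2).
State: i|001⟩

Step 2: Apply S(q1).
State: i|001⟩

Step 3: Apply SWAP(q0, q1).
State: i|001⟩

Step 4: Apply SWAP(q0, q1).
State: i|001⟩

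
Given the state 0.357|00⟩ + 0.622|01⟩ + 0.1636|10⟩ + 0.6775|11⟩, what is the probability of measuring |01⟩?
0.3869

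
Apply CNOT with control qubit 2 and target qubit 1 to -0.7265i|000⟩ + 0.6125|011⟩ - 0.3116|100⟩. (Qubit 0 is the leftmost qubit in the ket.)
-0.7265i|000⟩ + 0.6125|001⟩ - 0.3116|100⟩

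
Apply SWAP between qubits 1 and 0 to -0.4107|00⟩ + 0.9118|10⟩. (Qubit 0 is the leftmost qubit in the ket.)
-0.4107|00⟩ + 0.9118|01⟩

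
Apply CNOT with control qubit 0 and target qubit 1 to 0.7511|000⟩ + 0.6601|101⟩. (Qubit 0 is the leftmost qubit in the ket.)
0.7511|000⟩ + 0.6601|111⟩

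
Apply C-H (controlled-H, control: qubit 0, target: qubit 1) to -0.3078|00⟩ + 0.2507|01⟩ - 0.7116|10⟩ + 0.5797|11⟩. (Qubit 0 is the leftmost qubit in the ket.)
-0.3078|00⟩ + 0.2507|01⟩ - 0.09327|10⟩ - 0.9131|11⟩

C-H leaves the control-|0⟩ kets |00⟩, |01⟩ unchanged and applies H to qubit 1 on the control-|1⟩ pair (|10⟩, |11⟩).
H = [[1/√2, 1/√2], [1/√2, -1/√2]].
With a = amp(|10⟩) = -0.7116 and b = amp(|11⟩) = 0.5797:
new amp(|10⟩) = (1/√2)·a + (1/√2)·b = -0.09327
new amp(|11⟩) = (1/√2)·a + (-1/√2)·b = -0.9131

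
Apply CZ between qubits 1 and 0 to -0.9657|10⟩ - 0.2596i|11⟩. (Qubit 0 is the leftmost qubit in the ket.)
-0.9657|10⟩ + 0.2596i|11⟩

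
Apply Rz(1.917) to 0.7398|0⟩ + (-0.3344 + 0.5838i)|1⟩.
(0.4252 - 0.6054i)|0⟩ + (-0.6699 + 0.06189i)|1⟩

Rz(1.917) = [[e^(−iθ/2), 0], [0, e^(iθ/2)]] with e^(±iθ/2) = cos(θ/2) ± i·sin(θ/2); θ = 1.917, cos(θ/2) ≈ 0.574748, sin(θ/2) ≈ 0.81833.
With a = amp(|0⟩) = 0.7398 and b = amp(|1⟩) = (-0.3344 + 0.5838i):
new amp(|0⟩) = (0.574748 - 0.81833i)·a = (0.4252 - 0.6054i)
new amp(|1⟩) = (0.574748 + 0.81833i)·b = (-0.6699 + 0.06189i)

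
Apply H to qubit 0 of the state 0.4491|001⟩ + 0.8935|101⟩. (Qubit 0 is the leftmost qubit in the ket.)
0.9494|001⟩ - 0.3142|101⟩

H on qubit 0 mixes each pair of kets that differ only in qubit 0: amplitudes (a, b) of (|…0…⟩, |…1…⟩) become ((a + b)/√2, (a − b)/√2). Kets absent from the input have amplitude 0.
(|001⟩, |101⟩): (a, b) = (0.4491, 0.8935) → (0.9494, -0.3142)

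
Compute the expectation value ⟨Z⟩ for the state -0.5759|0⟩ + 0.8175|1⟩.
-0.3366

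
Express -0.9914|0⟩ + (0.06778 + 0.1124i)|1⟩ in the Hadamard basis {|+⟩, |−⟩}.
(-0.6531 + 0.07948i)|+⟩ + (-0.749 - 0.07948i)|−⟩

With |ψ⟩ = α|0⟩ + β|1⟩, the Hadamard-basis coefficients are ⟨+|ψ⟩ = (α + β)/√2 and ⟨−|ψ⟩ = (α − β)/√2.
Here α = -0.9914, β = (0.06778 + 0.1124i): (α + β)/√2 = (-0.6531 + 0.07948i), (α − β)/√2 = (-0.749 - 0.07948i).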